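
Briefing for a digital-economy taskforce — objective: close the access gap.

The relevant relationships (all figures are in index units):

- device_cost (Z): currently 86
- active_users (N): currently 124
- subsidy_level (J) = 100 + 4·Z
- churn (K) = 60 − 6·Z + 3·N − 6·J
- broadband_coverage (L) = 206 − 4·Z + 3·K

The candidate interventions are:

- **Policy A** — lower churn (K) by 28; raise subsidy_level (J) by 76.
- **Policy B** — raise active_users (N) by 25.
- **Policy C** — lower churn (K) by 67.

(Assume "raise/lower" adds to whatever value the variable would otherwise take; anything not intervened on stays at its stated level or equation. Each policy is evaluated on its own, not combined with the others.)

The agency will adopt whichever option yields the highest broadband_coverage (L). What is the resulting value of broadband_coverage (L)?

-8157

Policy A (K − 28, J + 76):
  Z = 86
  N = 124
  J = 100 + 4·86 (+76 from intervention) = 520
  K = 60 − 6·86 + 3·124 − 6·520 (−28 from intervention) = -3232
  L = 206 − 4·86 + 3·(-3232) = -9834
Policy B (N + 25):
  Z = 86
  N = 124 + 25 = 149
  J = 100 + 4·86 = 444
  K = 60 − 6·86 + 3·149 − 6·444 = -2673
  L = 206 − 4·86 + 3·(-2673) = -8157
Policy C (K − 67):
  Z = 86
  N = 124
  J = 100 + 4·86 = 444
  K = 60 − 6·86 + 3·124 − 6·444 (−67 from intervention) = -2815
  L = 206 − 4·86 + 3·(-2815) = -8583
Comparing — Policy A: L=-9834, Policy B: L=-8157, Policy C: L=-8583. Highest is -8157 (Policy B).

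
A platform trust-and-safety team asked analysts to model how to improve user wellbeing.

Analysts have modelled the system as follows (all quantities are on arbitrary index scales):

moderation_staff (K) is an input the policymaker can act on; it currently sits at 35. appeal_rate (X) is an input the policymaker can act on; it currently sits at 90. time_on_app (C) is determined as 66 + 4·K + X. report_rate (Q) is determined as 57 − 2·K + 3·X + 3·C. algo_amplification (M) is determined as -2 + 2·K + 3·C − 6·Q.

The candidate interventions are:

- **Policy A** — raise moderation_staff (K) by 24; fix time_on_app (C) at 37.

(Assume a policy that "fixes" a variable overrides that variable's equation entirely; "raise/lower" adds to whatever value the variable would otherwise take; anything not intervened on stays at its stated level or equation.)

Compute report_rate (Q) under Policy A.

320

Policy A (K + 24, C := 37):
  K = 35 + 24 = 59
  X = 90
  C = 37
  Q = 57 − 2·59 + 3·90 + 3·37 = 320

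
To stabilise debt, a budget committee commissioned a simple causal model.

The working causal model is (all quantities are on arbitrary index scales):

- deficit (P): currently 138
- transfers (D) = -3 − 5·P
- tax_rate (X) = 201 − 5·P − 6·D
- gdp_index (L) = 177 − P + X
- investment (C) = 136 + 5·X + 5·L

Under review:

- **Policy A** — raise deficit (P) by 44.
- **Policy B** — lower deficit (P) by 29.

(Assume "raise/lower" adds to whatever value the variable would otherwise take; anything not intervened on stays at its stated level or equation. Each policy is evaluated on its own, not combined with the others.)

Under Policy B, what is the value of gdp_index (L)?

Policy B (P − 29):
  P = 138 − 29 = 109
  D = -3 − 5·109 = -548
  X = 201 − 5·109 − 6·(-548) = 2944
  L = 177 − 109 + 2944 = 3012

3012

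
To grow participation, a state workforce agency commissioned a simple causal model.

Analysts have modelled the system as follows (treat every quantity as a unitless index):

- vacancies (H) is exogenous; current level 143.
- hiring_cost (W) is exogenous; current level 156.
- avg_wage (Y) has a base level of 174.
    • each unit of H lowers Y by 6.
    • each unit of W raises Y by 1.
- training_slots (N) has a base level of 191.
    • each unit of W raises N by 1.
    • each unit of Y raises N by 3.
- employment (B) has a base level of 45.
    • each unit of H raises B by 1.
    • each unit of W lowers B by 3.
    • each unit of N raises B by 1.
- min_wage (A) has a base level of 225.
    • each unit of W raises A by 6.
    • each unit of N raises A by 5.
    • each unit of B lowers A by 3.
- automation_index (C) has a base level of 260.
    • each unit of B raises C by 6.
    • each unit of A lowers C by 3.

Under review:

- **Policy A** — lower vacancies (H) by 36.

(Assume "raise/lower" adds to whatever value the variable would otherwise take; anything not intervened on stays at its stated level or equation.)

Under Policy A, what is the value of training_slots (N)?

Policy A (H − 36):
  H = 143 − 36 = 107
  W = 156
  Y = 174 − 6·107 + 156 = -312
  N = 191 + 156 + 3·(-312) = -589

-589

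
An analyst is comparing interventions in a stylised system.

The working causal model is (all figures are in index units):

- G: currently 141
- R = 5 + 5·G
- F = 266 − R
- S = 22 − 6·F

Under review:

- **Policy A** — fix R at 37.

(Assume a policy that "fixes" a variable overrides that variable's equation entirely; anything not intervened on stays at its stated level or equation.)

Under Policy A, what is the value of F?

Policy A (R := 37):
  G = 141
  R = 37
  F = 266 − 37 = 229

229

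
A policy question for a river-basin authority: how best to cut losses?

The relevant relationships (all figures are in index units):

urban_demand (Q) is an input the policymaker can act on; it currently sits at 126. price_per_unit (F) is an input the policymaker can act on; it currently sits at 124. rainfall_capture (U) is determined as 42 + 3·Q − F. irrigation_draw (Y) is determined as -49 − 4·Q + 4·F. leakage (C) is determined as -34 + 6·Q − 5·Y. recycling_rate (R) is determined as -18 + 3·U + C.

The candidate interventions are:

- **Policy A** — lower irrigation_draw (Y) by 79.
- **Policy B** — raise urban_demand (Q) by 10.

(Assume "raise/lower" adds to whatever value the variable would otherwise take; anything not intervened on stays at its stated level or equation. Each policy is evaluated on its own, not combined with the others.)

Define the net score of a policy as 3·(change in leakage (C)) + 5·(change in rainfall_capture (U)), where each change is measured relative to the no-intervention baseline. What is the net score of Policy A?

1185

Baseline:
  Q = 126
  F = 124
  U = 42 + 3·126 − 124 = 296
  Y = -49 − 4·126 + 4·124 = -57
  C = -34 + 6·126 − 5·(-57) = 1007
Policy A (Y − 79):
  Q = 126
  F = 124
  U = 42 + 3·126 − 124 = 296
  Y = -49 − 4·126 + 4·124 (−79 from intervention) = -136
  C = -34 + 6·126 − 5·(-136) = 1402
ΔC = 1402 − 1007 = 395; ΔU = 296 − 296 = 0
Score = 3·395 + 5·0 = 1185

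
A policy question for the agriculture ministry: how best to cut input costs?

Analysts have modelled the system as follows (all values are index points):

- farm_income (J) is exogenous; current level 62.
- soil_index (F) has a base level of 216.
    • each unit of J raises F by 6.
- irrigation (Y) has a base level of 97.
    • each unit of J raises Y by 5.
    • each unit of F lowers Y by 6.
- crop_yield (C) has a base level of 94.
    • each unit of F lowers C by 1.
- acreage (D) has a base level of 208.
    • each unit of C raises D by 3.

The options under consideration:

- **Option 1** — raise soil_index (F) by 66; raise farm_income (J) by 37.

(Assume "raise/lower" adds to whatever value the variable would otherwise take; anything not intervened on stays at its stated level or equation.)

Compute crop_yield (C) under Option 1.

-782

Option 1 (F + 66, J + 37):
  J = 62 + 37 = 99
  F = 216 + 6·99 (+66 from intervention) = 876
  C = 94 − 876 = -782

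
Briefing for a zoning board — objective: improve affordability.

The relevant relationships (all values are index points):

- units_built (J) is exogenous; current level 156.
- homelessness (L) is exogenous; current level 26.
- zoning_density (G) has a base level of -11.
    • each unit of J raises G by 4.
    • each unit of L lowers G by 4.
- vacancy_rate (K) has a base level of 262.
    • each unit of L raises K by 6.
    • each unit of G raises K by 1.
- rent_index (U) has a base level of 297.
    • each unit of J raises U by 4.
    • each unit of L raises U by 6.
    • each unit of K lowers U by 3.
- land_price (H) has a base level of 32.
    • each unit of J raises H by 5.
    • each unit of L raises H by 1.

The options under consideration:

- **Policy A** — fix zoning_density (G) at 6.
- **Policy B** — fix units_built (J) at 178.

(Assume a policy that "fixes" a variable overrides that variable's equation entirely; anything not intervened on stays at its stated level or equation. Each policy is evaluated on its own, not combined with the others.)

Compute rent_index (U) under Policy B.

-1880

Policy B (J := 178):
  J = 178
  L = 26
  G = -11 + 4·178 − 4·26 = 597
  K = 262 + 6·26 + 597 = 1015
  U = 297 + 4·178 + 6·26 − 3·1015 = -1880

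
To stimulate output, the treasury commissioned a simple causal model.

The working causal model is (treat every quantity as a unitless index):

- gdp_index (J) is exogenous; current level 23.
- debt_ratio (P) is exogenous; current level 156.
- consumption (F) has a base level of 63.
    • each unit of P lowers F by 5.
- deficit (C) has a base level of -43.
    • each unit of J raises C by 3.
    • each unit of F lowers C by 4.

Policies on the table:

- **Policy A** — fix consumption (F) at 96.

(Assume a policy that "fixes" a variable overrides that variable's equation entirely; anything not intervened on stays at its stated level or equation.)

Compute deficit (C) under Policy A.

Policy A (F := 96):
  J = 23
  P = 156
  F = 96
  C = -43 + 3·23 − 4·96 = -358

-358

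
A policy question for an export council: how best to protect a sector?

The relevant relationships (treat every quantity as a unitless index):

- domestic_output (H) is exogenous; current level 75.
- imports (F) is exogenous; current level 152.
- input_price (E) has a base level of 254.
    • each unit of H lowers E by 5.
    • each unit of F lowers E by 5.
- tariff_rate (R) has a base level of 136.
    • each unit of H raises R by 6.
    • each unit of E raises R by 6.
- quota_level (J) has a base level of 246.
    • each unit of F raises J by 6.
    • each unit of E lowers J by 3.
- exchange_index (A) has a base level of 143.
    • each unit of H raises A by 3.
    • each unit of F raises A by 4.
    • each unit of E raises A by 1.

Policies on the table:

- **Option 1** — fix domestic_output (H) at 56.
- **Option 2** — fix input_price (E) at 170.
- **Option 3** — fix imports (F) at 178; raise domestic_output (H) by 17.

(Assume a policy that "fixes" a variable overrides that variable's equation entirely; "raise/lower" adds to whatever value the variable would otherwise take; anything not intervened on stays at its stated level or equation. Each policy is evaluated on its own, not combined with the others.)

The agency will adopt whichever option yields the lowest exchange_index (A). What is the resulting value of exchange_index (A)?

Option 1 (H := 56):
  H = 56
  F = 152
  E = 254 − 5·56 − 5·152 = -786
  A = 143 + 3·56 + 4·152 + (-786) = 133
Option 2 (E := 170):
  H = 75
  F = 152
  E = 170
  A = 143 + 3·75 + 4·152 + 170 = 1146
Option 3 (F := 178, H + 17):
  H = 75 + 17 = 92
  F = 178
  E = 254 − 5·92 − 5·178 = -1096
  A = 143 + 3·92 + 4·178 + (-1096) = 35
Comparing — Option 1: A=133, Option 2: A=1146, Option 3: A=35. Lowest is 35 (Option 3).

35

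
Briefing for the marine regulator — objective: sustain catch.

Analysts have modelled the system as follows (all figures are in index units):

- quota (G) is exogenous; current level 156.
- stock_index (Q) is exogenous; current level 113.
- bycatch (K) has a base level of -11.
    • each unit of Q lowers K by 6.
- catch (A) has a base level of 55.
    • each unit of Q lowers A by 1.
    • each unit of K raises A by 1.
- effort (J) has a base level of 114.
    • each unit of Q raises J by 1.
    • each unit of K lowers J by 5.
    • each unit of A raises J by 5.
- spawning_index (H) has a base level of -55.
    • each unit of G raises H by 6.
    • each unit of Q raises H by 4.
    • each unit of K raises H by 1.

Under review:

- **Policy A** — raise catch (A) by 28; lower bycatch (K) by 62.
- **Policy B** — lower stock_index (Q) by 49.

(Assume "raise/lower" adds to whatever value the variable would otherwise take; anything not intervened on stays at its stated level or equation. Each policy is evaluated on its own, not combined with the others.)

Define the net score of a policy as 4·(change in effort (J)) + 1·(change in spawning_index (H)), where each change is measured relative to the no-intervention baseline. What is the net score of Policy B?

Baseline:
  G = 156
  Q = 113
  K = -11 − 6·113 = -689
  A = 55 − 113 + (-689) = -747
  J = 114 + 113 − 5·(-689) + 5·(-747) = -63
  H = -55 + 6·156 + 4·113 + (-689) = 644
Policy B (Q − 49):
  G = 156
  Q = 113 − 49 = 64
  K = -11 − 6·64 = -395
  A = 55 − 64 + (-395) = -404
  J = 114 + 64 − 5·(-395) + 5·(-404) = 133
  H = -55 + 6·156 + 4·64 + (-395) = 742
ΔJ = 133 − (-63) = 196; ΔH = 742 − 644 = 98
Score = 4·196 + 1·98 = 882

882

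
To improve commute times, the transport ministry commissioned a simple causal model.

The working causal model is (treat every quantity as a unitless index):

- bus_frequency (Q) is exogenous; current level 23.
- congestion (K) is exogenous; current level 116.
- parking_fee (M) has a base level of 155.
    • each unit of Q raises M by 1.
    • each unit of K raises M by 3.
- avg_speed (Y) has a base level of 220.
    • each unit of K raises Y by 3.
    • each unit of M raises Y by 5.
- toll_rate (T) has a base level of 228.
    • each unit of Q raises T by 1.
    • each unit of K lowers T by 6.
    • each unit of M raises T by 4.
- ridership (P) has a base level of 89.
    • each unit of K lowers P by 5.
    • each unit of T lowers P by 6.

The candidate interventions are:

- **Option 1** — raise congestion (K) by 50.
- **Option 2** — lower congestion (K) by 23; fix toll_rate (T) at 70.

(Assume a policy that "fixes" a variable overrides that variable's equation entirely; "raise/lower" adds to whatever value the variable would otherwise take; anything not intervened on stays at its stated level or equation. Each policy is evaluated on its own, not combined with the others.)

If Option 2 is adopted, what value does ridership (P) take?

-796

Option 2 (K − 23, T := 70):
  Q = 23
  K = 116 − 23 = 93
  M = 155 + 23 + 3·93 = 457
  T = 70
  P = 89 − 5·93 − 6·70 = -796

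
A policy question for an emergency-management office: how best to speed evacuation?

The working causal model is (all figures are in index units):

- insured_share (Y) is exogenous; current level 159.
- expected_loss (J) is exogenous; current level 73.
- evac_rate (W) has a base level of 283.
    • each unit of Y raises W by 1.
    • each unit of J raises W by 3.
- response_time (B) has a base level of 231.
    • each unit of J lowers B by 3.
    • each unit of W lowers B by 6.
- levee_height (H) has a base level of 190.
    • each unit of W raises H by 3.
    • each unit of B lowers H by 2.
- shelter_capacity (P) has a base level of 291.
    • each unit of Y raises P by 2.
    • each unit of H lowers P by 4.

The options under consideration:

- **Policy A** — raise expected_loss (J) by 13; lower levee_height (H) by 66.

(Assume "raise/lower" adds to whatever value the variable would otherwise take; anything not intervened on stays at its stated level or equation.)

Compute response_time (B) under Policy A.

Policy A (J + 13, H − 66):
  Y = 159
  J = 73 + 13 = 86
  W = 283 + 159 + 3·86 = 700
  B = 231 − 3·86 − 6·700 = -4227

-4227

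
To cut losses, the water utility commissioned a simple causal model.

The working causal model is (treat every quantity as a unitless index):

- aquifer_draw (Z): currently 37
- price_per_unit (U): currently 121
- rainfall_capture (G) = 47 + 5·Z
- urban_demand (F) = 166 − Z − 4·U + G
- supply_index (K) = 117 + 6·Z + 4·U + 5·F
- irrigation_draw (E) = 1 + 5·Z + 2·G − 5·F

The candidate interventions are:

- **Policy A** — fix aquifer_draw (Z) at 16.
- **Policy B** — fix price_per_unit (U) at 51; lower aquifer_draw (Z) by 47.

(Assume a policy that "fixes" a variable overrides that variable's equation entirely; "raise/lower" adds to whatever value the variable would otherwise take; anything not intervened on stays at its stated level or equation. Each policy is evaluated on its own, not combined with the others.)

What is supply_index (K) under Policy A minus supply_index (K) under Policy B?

-444

Policy A (Z := 16):
  Z = 16
  U = 121
  G = 47 + 5·16 = 127
  F = 166 − 16 − 4·121 + 127 = -207
  K = 117 + 6·16 + 4·121 + 5·(-207) = -338
Policy B (U := 51, Z − 47):
  Z = 37 − 47 = -10
  U = 51
  G = 47 + 5·(-10) = -3
  F = 166 − (-10) − 4·51 + (-3) = -31
  K = 117 + 6·(-10) + 4·51 + 5·(-31) = 106
K: -338 − 106 = -444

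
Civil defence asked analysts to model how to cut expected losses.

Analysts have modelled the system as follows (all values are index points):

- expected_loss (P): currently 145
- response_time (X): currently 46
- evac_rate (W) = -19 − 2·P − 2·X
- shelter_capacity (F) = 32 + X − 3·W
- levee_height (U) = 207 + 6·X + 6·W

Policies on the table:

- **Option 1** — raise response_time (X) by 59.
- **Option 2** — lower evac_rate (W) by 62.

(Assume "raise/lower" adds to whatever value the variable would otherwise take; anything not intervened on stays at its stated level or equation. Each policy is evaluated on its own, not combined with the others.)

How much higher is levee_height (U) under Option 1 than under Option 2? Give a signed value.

Option 1 (X + 59):
  P = 145
  X = 46 + 59 = 105
  W = -19 − 2·145 − 2·105 = -519
  U = 207 + 6·105 + 6·(-519) = -2277
Option 2 (W − 62):
  P = 145
  X = 46
  W = -19 − 2·145 − 2·46 (−62 from intervention) = -463
  U = 207 + 6·46 + 6·(-463) = -2295
U: -2277 − (-2295) = 18

18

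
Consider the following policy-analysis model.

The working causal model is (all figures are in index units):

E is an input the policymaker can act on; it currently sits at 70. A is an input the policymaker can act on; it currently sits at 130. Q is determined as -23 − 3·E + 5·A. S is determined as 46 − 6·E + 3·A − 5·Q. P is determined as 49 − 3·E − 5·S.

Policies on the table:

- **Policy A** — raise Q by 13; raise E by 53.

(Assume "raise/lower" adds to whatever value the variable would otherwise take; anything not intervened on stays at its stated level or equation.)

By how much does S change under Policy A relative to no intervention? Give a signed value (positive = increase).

Baseline:
  E = 70
  A = 130
  Q = -23 − 3·70 + 5·130 = 417
  S = 46 − 6·70 + 3·130 − 5·417 = -2069
Policy A (Q + 13, E + 53):
  E = 70 + 53 = 123
  A = 130
  Q = -23 − 3·123 + 5·130 (+13 from intervention) = 271
  S = 46 − 6·123 + 3·130 − 5·271 = -1657
Change in S: -1657 − (-2069) = 412

412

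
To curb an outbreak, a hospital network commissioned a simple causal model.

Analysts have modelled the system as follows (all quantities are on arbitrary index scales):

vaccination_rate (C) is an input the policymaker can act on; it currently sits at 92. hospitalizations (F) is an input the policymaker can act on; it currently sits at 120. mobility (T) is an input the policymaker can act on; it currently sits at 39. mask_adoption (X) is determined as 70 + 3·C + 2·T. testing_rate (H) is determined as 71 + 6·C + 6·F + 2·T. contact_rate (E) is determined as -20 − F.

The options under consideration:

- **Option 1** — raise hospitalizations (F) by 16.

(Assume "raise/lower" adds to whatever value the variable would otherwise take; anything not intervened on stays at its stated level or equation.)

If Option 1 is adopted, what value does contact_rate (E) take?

Option 1 (F + 16):
  F = 120 + 16 = 136
  E = -20 − 136 = -156

-156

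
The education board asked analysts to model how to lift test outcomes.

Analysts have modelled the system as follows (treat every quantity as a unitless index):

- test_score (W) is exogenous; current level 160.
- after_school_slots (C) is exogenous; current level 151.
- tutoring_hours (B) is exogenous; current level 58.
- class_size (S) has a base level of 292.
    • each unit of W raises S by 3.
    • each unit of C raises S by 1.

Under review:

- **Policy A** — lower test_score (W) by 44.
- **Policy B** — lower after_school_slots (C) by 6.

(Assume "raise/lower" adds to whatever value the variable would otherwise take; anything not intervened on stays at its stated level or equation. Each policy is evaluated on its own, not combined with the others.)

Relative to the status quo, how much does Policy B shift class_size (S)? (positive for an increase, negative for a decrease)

-6

Baseline:
  W = 160
  C = 151
  S = 292 + 3·160 + 151 = 923
Policy B (C − 6):
  W = 160
  C = 151 − 6 = 145
  S = 292 + 3·160 + 145 = 917
Change in S: 917 − 923 = -6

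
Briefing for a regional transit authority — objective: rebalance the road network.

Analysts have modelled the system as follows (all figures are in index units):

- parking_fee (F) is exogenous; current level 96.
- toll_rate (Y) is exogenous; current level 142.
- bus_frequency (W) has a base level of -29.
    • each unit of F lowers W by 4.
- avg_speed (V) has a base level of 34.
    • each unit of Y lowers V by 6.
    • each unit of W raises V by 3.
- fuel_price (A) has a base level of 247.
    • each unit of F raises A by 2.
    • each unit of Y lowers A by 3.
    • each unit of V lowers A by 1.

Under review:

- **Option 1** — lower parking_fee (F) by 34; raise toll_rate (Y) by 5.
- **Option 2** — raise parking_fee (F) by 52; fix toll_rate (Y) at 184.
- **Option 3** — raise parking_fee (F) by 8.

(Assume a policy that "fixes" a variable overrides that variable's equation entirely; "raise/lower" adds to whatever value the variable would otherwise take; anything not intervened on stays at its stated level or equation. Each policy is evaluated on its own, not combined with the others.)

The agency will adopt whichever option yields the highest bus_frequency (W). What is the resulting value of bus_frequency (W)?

-277

Option 1 (F − 34, Y + 5):
  F = 96 − 34 = 62
  W = -29 − 4·62 = -277
Option 2 (F + 52, Y := 184):
  F = 96 + 52 = 148
  W = -29 − 4·148 = -621
Option 3 (F + 8):
  F = 96 + 8 = 104
  W = -29 − 4·104 = -445
Comparing — Option 1: W=-277, Option 2: W=-621, Option 3: W=-445. Highest is -277 (Option 1).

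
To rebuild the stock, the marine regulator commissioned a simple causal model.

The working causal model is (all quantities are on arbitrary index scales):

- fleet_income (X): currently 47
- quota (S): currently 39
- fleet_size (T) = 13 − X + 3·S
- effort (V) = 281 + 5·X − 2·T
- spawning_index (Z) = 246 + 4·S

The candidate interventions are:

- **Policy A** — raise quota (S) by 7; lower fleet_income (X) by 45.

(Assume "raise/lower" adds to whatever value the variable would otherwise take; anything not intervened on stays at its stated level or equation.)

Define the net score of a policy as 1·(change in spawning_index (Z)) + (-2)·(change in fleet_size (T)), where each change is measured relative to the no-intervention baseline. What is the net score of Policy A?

Baseline:
  X = 47
  S = 39
  T = 13 − 47 + 3·39 = 83
  Z = 246 + 4·39 = 402
Policy A (S + 7, X − 45):
  X = 47 − 45 = 2
  S = 39 + 7 = 46
  T = 13 − 2 + 3·46 = 149
  Z = 246 + 4·46 = 430
ΔZ = 430 − 402 = 28; ΔT = 149 − 83 = 66
Score = 1·28 + (-2)·66 = -104

-104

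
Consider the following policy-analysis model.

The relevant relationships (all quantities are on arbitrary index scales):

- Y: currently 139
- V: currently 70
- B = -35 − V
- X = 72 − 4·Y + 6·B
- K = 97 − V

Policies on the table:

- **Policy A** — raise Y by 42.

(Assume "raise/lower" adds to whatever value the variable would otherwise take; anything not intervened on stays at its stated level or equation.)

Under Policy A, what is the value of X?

-1282

Policy A (Y + 42):
  Y = 139 + 42 = 181
  V = 70
  B = -35 − 70 = -105
  X = 72 − 4·181 + 6·(-105) = -1282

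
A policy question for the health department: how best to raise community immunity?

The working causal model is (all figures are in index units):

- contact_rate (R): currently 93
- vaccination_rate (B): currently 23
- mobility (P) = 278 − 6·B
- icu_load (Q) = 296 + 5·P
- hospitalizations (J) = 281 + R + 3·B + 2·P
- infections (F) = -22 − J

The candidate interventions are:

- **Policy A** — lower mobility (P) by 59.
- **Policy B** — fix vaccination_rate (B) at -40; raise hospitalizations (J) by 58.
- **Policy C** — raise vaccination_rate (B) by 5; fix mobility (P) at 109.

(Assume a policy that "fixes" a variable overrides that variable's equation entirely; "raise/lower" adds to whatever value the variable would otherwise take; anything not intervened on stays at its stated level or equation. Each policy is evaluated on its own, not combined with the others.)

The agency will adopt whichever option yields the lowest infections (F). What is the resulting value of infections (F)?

-1370

Policy A (P − 59):
  R = 93
  B = 23
  P = 278 − 6·23 (−59 from intervention) = 81
  J = 281 + 93 + 3·23 + 2·81 = 605
  F = -22 − 605 = -627
Policy B (B := -40, J + 58):
  R = 93
  B = -40
  P = 278 − 6·(-40) = 518
  J = 281 + 93 + 3·(-40) + 2·518 (+58 from intervention) = 1348
  F = -22 − 1348 = -1370
Policy C (B + 5, P := 109):
  R = 93
  B = 23 + 5 = 28
  P = 109
  J = 281 + 93 + 3·28 + 2·109 = 676
  F = -22 − 676 = -698
Comparing — Policy A: F=-627, Policy B: F=-1370, Policy C: F=-698. Lowest is -1370 (Policy B).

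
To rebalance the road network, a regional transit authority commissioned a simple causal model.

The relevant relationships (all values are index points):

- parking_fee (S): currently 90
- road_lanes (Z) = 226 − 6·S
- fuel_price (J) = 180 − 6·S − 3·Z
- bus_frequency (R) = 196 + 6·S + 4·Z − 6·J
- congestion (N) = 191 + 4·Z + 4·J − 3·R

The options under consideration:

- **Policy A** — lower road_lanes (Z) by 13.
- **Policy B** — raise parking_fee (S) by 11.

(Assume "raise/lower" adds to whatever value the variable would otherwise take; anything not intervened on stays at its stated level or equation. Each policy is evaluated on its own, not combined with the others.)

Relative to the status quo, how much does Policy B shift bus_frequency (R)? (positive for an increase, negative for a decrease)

-990

Baseline:
  S = 90
  Z = 226 − 6·90 = -314
  J = 180 − 6·90 − 3·(-314) = 582
  R = 196 + 6·90 + 4·(-314) − 6·582 = -4012
Policy B (S + 11):
  S = 90 + 11 = 101
  Z = 226 − 6·101 = -380
  J = 180 − 6·101 − 3·(-380) = 714
  R = 196 + 6·101 + 4·(-380) − 6·714 = -5002
Change in R: -5002 − (-4012) = -990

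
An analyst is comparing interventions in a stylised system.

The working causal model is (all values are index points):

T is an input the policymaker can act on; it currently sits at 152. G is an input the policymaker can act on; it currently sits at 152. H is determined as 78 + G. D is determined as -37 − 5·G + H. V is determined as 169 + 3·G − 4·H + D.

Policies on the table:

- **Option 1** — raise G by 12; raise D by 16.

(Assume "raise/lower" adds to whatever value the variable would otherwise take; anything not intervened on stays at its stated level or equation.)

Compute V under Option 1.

-906

Option 1 (G + 12, D + 16):
  G = 152 + 12 = 164
  H = 78 + 164 = 242
  D = -37 − 5·164 + 242 (+16 from intervention) = -599
  V = 169 + 3·164 − 4·242 + (-599) = -906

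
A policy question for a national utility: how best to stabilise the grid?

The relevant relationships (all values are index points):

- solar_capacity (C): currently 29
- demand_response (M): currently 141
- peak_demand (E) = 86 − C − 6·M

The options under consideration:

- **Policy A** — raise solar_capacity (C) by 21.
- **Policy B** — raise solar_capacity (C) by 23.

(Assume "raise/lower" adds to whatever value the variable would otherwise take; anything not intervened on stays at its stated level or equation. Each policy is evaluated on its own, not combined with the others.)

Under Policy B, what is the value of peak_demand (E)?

-812

Policy B (C + 23):
  C = 29 + 23 = 52
  M = 141
  E = 86 − 52 − 6·141 = -812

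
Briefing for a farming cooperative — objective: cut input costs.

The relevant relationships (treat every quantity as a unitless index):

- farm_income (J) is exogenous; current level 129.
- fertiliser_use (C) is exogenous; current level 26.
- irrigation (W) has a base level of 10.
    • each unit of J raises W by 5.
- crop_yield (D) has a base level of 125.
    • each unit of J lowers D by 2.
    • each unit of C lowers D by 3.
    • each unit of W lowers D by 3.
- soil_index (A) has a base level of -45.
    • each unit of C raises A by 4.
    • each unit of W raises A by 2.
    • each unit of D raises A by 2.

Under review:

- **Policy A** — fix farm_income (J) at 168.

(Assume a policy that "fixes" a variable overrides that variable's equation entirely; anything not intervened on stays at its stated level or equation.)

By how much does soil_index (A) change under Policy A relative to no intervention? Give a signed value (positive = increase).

Baseline:
  J = 129
  C = 26
  W = 10 + 5·129 = 655
  D = 125 − 2·129 − 3·26 − 3·655 = -2176
  A = -45 + 4·26 + 2·655 + 2·(-2176) = -2983
Policy A (J := 168):
  J = 168
  C = 26
  W = 10 + 5·168 = 850
  D = 125 − 2·168 − 3·26 − 3·850 = -2839
  A = -45 + 4·26 + 2·850 + 2·(-2839) = -3919
Change in A: -3919 − (-2983) = -936

-936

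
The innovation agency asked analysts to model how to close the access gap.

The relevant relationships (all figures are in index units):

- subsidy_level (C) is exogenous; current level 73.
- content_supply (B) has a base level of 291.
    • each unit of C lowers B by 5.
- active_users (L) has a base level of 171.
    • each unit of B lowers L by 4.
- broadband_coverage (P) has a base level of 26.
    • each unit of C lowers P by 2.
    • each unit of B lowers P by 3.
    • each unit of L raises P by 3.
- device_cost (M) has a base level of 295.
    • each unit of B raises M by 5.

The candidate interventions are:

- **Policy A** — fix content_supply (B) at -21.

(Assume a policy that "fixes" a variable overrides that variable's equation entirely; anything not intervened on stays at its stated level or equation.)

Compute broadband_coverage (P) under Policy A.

Policy A (B := -21):
  C = 73
  B = -21
  L = 171 − 4·(-21) = 255
  P = 26 − 2·73 − 3·(-21) + 3·255 = 708

708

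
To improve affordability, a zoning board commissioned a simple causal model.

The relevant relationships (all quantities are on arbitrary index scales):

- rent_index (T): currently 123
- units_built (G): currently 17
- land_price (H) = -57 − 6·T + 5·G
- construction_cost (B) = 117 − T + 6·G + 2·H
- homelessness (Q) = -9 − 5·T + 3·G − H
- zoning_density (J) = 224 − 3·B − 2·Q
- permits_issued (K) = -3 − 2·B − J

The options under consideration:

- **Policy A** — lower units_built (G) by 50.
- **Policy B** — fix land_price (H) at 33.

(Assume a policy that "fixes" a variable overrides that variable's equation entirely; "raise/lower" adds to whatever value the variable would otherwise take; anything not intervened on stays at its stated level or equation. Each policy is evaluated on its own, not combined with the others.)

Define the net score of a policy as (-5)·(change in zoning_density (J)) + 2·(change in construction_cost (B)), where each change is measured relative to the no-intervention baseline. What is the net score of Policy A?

-12600

Baseline:
  T = 123
  G = 17
  H = -57 − 6·123 + 5·17 = -710
  B = 117 − 123 + 6·17 + 2·(-710) = -1324
  Q = -9 − 5·123 + 3·17 − (-710) = 137
  J = 224 − 3·(-1324) − 2·137 = 3922
Policy A (G − 50):
  T = 123
  G = 17 − 50 = -33
  H = -57 − 6·123 + 5·(-33) = -960
  B = 117 − 123 + 6·(-33) + 2·(-960) = -2124
  Q = -9 − 5·123 + 3·(-33) − (-960) = 237
  J = 224 − 3·(-2124) − 2·237 = 6122
ΔJ = 6122 − 3922 = 2200; ΔB = -2124 − (-1324) = -800
Score = (-5)·2200 + 2·(-800) = -12600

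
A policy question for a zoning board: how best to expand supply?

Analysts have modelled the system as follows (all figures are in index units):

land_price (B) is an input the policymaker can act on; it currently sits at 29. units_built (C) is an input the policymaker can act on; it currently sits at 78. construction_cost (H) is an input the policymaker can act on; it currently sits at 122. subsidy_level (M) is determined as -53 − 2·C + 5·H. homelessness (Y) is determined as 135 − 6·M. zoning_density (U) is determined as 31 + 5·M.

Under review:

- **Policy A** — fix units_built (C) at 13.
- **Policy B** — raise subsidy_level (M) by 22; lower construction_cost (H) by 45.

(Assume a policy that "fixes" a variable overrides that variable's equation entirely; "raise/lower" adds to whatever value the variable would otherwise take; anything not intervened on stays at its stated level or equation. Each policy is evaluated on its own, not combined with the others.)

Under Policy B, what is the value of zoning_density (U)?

1021

Policy B (M + 22, H − 45):
  C = 78
  H = 122 − 45 = 77
  M = -53 − 2·78 + 5·77 (+22 from intervention) = 198
  U = 31 + 5·198 = 1021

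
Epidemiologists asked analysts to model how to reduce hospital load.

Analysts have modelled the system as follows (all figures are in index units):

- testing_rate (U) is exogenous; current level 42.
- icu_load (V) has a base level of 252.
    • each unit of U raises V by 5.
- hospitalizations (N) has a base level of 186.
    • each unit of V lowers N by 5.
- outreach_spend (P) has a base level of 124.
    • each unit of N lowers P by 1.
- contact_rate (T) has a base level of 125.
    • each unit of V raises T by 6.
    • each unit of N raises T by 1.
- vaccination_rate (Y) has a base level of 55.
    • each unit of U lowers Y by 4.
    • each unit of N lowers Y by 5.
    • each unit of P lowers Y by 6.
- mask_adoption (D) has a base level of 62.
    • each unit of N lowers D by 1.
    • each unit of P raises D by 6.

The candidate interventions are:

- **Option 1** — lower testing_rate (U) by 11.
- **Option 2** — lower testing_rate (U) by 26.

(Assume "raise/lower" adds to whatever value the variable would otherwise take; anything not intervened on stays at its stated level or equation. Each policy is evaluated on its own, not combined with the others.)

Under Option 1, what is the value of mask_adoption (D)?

Option 1 (U − 11):
  U = 42 − 11 = 31
  V = 252 + 5·31 = 407
  N = 186 − 5·407 = -1849
  P = 124 − (-1849) = 1973
  D = 62 − (-1849) + 6·1973 = 13749

13749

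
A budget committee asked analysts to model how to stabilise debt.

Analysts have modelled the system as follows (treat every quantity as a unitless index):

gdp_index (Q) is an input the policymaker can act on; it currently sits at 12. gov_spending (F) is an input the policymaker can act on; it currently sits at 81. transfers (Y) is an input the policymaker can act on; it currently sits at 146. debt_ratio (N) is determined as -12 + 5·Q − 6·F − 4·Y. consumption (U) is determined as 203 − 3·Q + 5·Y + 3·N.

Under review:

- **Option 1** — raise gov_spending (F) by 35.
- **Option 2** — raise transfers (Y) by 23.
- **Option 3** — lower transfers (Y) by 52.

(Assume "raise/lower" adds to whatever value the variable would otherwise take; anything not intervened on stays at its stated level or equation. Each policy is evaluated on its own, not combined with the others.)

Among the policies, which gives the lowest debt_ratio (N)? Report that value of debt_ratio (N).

Option 1 (F + 35):
  Q = 12
  F = 81 + 35 = 116
  Y = 146
  N = -12 + 5·12 − 6·116 − 4·146 = -1232
Option 2 (Y + 23):
  Q = 12
  F = 81
  Y = 146 + 23 = 169
  N = -12 + 5·12 − 6·81 − 4·169 = -1114
Option 3 (Y − 52):
  Q = 12
  F = 81
  Y = 146 − 52 = 94
  N = -12 + 5·12 − 6·81 − 4·94 = -814
Comparing — Option 1: N=-1232, Option 2: N=-1114, Option 3: N=-814. Lowest is -1232 (Option 1).

-1232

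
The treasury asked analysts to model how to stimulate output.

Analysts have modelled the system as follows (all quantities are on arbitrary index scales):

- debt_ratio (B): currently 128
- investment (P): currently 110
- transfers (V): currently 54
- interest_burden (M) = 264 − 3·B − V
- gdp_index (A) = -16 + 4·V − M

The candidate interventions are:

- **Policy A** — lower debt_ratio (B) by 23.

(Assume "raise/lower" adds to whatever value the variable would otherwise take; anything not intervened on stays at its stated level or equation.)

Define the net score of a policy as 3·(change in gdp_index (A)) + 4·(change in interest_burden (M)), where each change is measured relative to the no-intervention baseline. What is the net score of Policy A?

69

Baseline:
  B = 128
  V = 54
  M = 264 − 3·128 − 54 = -174
  A = -16 + 4·54 − (-174) = 374
Policy A (B − 23):
  B = 128 − 23 = 105
  V = 54
  M = 264 − 3·105 − 54 = -105
  A = -16 + 4·54 − (-105) = 305
ΔA = 305 − 374 = -69; ΔM = -105 − (-174) = 69
Score = 3·(-69) + 4·69 = 69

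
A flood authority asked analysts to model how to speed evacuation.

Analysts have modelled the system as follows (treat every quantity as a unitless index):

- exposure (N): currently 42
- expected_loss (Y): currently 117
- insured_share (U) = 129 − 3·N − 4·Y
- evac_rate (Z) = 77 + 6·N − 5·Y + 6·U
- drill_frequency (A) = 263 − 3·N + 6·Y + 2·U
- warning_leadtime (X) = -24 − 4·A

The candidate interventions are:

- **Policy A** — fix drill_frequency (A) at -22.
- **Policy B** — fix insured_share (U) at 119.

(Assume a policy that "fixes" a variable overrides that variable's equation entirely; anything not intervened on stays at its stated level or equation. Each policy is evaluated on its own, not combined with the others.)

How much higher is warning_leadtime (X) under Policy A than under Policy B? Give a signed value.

Policy A (A := -22):
  N = 42
  Y = 117
  U = 129 − 3·42 − 4·117 = -465
  A = -22
  X = -24 − 4·(-22) = 64
Policy B (U := 119):
  N = 42
  Y = 117
  U = 119
  A = 263 − 3·42 + 6·117 + 2·119 = 1077
  X = -24 − 4·1077 = -4332
X: 64 − (-4332) = 4396

4396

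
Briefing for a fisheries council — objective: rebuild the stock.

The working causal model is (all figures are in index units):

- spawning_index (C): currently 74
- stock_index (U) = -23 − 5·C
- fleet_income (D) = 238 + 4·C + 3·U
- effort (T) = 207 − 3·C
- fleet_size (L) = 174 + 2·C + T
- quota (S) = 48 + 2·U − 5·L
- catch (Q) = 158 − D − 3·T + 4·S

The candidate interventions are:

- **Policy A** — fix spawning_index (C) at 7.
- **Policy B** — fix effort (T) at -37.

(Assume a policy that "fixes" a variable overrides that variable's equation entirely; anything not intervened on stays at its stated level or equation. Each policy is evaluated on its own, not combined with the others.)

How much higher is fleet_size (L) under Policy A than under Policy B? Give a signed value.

89

Policy A (C := 7):
  C = 7
  T = 207 − 3·7 = 186
  L = 174 + 2·7 + 186 = 374
Policy B (T := -37):
  C = 74
  T = -37
  L = 174 + 2·74 + (-37) = 285
L: 374 − 285 = 89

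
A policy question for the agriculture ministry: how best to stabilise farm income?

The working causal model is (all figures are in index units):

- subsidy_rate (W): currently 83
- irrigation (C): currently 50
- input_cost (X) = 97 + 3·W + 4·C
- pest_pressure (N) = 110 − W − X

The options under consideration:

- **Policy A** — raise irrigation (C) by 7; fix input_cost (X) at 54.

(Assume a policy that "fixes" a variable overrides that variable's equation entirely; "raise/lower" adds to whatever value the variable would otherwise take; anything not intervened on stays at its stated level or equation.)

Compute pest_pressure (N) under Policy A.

-27

Policy A (C + 7, X := 54):
  W = 83
  C = 50 + 7 = 57
  X = 54
  N = 110 − 83 − 54 = -27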